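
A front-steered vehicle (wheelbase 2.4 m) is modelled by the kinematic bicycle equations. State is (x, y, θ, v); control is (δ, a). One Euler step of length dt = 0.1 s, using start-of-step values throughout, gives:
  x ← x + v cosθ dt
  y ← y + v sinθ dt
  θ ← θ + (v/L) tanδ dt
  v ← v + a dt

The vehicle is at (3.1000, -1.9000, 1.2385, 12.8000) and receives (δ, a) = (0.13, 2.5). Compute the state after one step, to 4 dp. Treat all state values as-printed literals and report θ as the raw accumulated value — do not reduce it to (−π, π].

(3.5176, -0.6900, 1.3082, 13.0500)

x' = 3.1000 + 12.8000·cos(1.2385)·0.1 = 3.5176
y' = -1.9000 + 12.8000·sin(1.2385)·0.1 = -0.6900
θ' = 1.2385 + (12.8000/2.4)·tan(0.13)·0.1 = 1.3082
v' = 12.8000 + 2.5000·0.1 = 13.0500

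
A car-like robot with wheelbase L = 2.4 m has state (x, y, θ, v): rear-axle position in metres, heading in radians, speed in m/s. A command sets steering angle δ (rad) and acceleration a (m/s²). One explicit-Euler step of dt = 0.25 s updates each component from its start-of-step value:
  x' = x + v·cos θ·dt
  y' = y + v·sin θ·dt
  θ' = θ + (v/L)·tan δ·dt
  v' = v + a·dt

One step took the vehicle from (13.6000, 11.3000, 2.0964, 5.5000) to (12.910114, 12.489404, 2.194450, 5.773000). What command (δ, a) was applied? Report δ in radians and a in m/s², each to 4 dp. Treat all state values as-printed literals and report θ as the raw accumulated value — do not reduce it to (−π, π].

δ = 0.1695, a = 1.0920

a = (v'−v)/dt = (0.273000)/0.25 = 1.0920
Δθ = θ'−θ = 0.098050;  (v·dt/L) = 5.5000·0.25/2.4 = 0.572917
tan δ = Δθ·L/(v·dt) = 0.171142  →  δ = 0.1695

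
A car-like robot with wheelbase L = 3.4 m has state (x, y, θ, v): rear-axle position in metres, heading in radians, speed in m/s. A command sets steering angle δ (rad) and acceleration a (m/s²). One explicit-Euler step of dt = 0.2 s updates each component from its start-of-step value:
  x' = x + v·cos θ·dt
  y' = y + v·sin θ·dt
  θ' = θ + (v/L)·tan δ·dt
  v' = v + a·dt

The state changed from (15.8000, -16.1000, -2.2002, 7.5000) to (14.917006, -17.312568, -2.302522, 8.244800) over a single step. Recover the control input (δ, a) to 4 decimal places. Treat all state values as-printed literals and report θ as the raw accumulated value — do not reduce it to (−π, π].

a = (v'−v)/dt = (0.744800)/0.2 = 3.7240
Δθ = θ'−θ = -0.102322;  (v·dt/L) = 7.5000·0.2/3.4 = 0.441176
tan δ = Δθ·L/(v·dt) = -0.231930  →  δ = -0.2279

δ = -0.2279, a = 3.7240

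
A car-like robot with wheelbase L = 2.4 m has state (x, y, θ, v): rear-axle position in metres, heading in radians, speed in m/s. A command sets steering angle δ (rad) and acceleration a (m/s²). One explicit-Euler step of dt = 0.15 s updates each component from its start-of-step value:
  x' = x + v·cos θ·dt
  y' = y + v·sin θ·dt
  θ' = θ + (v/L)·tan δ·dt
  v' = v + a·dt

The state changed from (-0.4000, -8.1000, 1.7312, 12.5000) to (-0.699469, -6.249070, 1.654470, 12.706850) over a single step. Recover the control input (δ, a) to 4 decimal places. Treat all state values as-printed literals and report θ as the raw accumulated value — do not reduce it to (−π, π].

δ = -0.0979, a = 1.3790

a = (v'−v)/dt = (0.206850)/0.15 = 1.3790
Δθ = θ'−θ = -0.076730;  (v·dt/L) = 12.5000·0.15/2.4 = 0.781250
tan δ = Δθ·L/(v·dt) = -0.098214  →  δ = -0.0979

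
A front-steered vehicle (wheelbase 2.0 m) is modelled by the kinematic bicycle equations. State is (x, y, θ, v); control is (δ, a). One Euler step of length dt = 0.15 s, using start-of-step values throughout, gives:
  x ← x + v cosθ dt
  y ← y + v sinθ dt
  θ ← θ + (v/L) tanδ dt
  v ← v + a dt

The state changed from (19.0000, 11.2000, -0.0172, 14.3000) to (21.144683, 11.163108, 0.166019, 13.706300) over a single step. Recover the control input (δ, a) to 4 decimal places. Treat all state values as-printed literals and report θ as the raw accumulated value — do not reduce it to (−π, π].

a = (v'−v)/dt = (-0.593700)/0.15 = -3.9580
Δθ = θ'−θ = 0.183219;  (v·dt/L) = 14.3000·0.15/2.0 = 1.072500
tan δ = Δθ·L/(v·dt) = 0.170834  →  δ = 0.1692

δ = 0.1692, a = -3.9580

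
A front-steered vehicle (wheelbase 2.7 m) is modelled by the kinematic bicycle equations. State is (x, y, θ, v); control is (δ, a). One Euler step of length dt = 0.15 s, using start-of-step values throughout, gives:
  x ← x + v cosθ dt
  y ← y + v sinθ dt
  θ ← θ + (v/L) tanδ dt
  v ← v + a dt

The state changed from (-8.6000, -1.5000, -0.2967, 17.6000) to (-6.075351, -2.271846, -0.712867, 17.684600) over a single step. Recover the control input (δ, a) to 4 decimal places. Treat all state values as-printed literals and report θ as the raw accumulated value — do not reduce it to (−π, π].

δ = -0.4024, a = 0.5640

a = (v'−v)/dt = (0.084600)/0.15 = 0.5640
Δθ = θ'−θ = -0.416167;  (v·dt/L) = 17.6000·0.15/2.7 = 0.977778
tan δ = Δθ·L/(v·dt) = -0.425625  →  δ = -0.4024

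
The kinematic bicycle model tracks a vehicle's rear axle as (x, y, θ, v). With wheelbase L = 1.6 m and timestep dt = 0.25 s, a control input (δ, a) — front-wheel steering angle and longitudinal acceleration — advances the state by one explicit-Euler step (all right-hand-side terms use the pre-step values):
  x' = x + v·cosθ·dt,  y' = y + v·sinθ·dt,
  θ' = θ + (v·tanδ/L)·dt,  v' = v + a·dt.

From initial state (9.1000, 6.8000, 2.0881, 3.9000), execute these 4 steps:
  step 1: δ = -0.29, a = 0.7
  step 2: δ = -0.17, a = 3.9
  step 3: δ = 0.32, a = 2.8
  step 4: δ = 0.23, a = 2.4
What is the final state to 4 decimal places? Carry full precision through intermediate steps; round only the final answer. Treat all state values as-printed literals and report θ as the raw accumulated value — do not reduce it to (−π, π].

after step 1 (δ=-0.29, a=0.7): (8.617825, 7.647427, 1.906255, 4.075000)
after step 2 (δ=-0.17, a=3.9): (8.282450, 8.609391, 1.796958, 5.050000)
after step 3 (δ=0.32, a=2.8): (7.999350, 9.839741, 2.058445, 5.750000)
after step 4 (δ=0.23, a=2.4): (7.325810, 11.109682, 2.268808, 6.350000)

(7.3258, 11.1097, 2.2688, 6.3500)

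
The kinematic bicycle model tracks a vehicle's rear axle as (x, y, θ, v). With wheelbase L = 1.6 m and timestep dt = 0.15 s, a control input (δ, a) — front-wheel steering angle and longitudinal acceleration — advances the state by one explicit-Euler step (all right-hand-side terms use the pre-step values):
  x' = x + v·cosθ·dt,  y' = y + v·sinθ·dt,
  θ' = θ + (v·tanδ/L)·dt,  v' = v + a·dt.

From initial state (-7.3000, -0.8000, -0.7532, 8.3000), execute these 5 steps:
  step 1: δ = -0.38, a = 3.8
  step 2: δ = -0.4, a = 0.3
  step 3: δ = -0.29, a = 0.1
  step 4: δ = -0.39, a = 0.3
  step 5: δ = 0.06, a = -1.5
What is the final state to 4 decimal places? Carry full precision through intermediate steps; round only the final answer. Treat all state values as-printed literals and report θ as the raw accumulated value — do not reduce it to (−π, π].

after step 1 (δ=-0.38, a=3.8): (-6.391768, -1.651551, -1.063993, 8.870000)
after step 2 (δ=-0.4, a=0.3): (-5.745963, -2.814808, -1.415572, 8.915000)
after step 3 (δ=-0.29, a=0.1): (-5.539222, -4.135980, -1.664980, 8.930000)
after step 4 (δ=-0.39, a=0.3): (-5.665194, -5.469543, -2.009110, 8.975000)
after step 5 (δ=0.06, a=-1.5): (-6.236560, -6.688531, -1.958565, 8.750000)

(-6.2366, -6.6885, -1.9586, 8.7500)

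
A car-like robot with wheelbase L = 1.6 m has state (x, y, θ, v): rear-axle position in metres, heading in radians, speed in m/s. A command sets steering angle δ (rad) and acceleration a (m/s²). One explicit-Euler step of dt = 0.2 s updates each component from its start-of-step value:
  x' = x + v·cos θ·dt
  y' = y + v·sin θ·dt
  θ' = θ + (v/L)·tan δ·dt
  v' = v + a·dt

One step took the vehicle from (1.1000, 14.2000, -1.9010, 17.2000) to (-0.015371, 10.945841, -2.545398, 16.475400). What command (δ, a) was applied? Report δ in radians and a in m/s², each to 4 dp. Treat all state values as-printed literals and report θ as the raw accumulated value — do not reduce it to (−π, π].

δ = -0.2912, a = -3.6230

a = (v'−v)/dt = (-0.724600)/0.2 = -3.6230
Δθ = θ'−θ = -0.644398;  (v·dt/L) = 17.2000·0.2/1.6 = 2.150000
tan δ = Δθ·L/(v·dt) = -0.299720  →  δ = -0.2912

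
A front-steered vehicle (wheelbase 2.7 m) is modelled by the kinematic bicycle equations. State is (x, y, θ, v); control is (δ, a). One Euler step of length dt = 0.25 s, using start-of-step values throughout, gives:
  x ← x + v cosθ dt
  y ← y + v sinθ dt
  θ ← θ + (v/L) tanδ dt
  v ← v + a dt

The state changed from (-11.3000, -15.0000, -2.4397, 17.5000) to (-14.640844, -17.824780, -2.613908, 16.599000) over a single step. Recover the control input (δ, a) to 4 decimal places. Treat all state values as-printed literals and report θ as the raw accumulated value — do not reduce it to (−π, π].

δ = -0.1071, a = -3.6040

a = (v'−v)/dt = (-0.901000)/0.25 = -3.6040
Δθ = θ'−θ = -0.174208;  (v·dt/L) = 17.5000·0.25/2.7 = 1.620370
tan δ = Δθ·L/(v·dt) = -0.107511  →  δ = -0.1071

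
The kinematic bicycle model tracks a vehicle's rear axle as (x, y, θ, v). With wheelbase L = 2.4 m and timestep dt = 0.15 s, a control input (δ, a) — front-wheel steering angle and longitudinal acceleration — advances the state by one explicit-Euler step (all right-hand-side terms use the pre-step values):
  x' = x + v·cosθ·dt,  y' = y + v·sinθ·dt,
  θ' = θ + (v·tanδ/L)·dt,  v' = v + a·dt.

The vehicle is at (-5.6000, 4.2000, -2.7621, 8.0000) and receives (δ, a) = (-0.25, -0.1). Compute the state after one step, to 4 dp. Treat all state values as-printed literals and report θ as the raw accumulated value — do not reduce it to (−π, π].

(-6.7146, 3.7555, -2.8898, 7.9850)

x' = -5.6000 + 8.0000·cos(-2.7621)·0.15 = -6.7146
y' = 4.2000 + 8.0000·sin(-2.7621)·0.15 = 3.7555
θ' = -2.7621 + (8.0000/2.4)·tan(-0.25)·0.15 = -2.8898
v' = 8.0000 − 0.1000·0.15 = 7.9850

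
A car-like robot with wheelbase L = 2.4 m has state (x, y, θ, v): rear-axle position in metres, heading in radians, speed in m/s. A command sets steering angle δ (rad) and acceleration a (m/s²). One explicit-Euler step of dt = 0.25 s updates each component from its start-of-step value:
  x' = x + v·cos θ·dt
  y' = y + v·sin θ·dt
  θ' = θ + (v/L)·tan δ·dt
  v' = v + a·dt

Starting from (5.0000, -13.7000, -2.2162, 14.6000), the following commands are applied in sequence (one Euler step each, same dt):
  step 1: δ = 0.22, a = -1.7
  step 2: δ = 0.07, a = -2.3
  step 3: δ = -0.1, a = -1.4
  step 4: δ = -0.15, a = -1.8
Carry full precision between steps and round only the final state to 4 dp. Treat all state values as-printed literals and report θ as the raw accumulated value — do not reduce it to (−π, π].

after step 1 (δ=0.22, a=-1.7): (2.804448, -16.615828, -1.876112, 14.175000)
after step 2 (δ=0.07, a=-2.3): (1.739217, -19.995687, -1.772584, 13.600000)
after step 3 (δ=-0.1, a=-1.4): (1.057787, -23.326701, -1.914724, 13.250000)
after step 4 (δ=-0.15, a=-1.8): (-0.059147, -26.445212, -2.123322, 12.800000)

(-0.0591, -26.4452, -2.1233, 12.8000)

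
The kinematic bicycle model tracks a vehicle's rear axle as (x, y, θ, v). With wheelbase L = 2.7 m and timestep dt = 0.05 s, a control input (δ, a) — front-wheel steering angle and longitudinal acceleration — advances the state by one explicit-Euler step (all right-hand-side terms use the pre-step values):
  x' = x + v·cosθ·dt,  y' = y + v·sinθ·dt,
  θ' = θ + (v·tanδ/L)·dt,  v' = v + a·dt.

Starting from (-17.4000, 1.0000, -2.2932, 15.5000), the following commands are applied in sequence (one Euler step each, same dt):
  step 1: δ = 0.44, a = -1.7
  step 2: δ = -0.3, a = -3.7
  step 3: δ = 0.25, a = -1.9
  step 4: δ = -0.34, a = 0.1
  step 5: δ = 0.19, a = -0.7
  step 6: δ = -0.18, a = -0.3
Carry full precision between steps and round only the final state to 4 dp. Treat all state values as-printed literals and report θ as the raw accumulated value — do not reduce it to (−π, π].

(-20.1908, -2.6198, -2.2705, 15.0900)

after step 1 (δ=0.44, a=-1.7): (-17.912422, 0.418581, -2.158069, 15.415000)
after step 2 (δ=-0.3, a=-3.7): (-18.339489, -0.223034, -2.246373, 15.230000)
after step 3 (δ=0.25, a=-1.9): (-18.815691, -0.817268, -2.174357, 15.135000)
after step 4 (δ=-0.34, a=0.1): (-19.245205, -1.440316, -2.273501, 15.140000)
after step 5 (δ=0.19, a=-0.7): (-19.734442, -2.017980, -2.219581, 15.105000)
after step 6 (δ=-0.18, a=-0.3): (-20.190778, -2.619778, -2.270481, 15.090000)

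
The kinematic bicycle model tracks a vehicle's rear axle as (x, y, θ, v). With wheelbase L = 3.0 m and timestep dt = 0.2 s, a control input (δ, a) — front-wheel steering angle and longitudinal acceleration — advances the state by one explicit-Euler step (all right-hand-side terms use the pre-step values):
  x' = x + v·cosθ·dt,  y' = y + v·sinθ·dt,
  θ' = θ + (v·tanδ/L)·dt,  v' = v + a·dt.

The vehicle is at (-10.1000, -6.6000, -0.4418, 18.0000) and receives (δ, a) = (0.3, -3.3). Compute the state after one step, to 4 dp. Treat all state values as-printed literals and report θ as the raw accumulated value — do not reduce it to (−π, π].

(-6.8457, -8.1392, -0.0706, 17.3400)

x' = -10.1000 + 18.0000·cos(-0.4418)·0.2 = -6.8457
y' = -6.6000 + 18.0000·sin(-0.4418)·0.2 = -8.1392
θ' = -0.4418 + (18.0000/3.0)·tan(0.3)·0.2 = -0.0706
v' = 18.0000 − 3.3000·0.2 = 17.3400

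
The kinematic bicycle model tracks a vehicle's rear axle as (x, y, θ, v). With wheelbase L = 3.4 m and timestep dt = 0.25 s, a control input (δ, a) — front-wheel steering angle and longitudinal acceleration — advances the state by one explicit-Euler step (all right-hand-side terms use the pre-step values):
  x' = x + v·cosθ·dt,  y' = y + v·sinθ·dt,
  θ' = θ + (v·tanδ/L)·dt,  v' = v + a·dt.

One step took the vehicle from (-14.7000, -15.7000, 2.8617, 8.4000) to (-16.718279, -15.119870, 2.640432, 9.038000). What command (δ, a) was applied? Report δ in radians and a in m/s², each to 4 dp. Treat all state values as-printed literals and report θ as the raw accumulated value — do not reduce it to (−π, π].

a = (v'−v)/dt = (0.638000)/0.25 = 2.5520
Δθ = θ'−θ = -0.221268;  (v·dt/L) = 8.4000·0.25/3.4 = 0.617647
tan δ = Δθ·L/(v·dt) = -0.358243  →  δ = -0.3440

δ = -0.3440, a = 2.5520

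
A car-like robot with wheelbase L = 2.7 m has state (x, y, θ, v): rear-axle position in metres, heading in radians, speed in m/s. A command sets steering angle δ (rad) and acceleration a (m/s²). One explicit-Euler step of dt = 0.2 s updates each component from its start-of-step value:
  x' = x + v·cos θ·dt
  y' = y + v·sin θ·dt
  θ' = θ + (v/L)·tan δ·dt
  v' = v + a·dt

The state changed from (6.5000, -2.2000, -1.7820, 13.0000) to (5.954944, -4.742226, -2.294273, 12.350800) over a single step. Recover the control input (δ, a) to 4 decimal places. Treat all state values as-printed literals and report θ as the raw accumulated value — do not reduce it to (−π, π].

δ = -0.4889, a = -3.2460

a = (v'−v)/dt = (-0.649200)/0.2 = -3.2460
Δθ = θ'−θ = -0.512273;  (v·dt/L) = 13.0000·0.2/2.7 = 0.962963
tan δ = Δθ·L/(v·dt) = -0.531976  →  δ = -0.4889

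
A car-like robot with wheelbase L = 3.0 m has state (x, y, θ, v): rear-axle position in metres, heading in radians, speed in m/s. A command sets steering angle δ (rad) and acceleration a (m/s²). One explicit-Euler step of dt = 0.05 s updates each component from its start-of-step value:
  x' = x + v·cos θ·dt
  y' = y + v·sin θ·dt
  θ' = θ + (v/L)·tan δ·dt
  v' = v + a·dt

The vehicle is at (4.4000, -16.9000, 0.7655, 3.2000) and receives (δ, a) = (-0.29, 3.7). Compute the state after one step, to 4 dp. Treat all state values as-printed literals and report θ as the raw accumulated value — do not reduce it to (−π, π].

(4.5154, -16.7891, 0.7496, 3.3850)

x' = 4.4000 + 3.2000·cos(0.7655)·0.05 = 4.5154
y' = -16.9000 + 3.2000·sin(0.7655)·0.05 = -16.7891
θ' = 0.7655 + (3.2000/3.0)·tan(-0.29)·0.05 = 0.7496
v' = 3.2000 + 3.7000·0.05 = 3.3850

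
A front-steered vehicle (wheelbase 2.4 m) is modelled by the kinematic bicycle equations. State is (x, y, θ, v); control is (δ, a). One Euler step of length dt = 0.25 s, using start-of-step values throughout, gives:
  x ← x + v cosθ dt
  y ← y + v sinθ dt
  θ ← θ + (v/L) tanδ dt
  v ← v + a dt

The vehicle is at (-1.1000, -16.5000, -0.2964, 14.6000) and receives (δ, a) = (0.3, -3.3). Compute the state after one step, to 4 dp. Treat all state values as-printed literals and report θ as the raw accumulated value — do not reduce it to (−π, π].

x' = -1.1000 + 14.6000·cos(-0.2964)·0.25 = 2.3908
y' = -16.5000 + 14.6000·sin(-0.2964)·0.25 = -17.5661
θ' = -0.2964 + (14.6000/2.4)·tan(0.3)·0.25 = 0.1740
v' = 14.6000 − 3.3000·0.25 = 13.7750

(2.3908, -17.5661, 0.1740, 13.7750)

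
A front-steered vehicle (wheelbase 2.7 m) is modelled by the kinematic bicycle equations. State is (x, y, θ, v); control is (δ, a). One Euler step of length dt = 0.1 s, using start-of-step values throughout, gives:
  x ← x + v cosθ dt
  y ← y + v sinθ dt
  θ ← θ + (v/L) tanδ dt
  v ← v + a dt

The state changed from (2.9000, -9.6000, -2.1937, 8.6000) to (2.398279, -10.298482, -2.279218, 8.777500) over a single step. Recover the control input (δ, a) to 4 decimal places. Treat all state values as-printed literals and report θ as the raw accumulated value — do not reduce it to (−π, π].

δ = -0.2623, a = 1.7750

a = (v'−v)/dt = (0.177500)/0.1 = 1.7750
Δθ = θ'−θ = -0.085518;  (v·dt/L) = 8.6000·0.1/2.7 = 0.318519
tan δ = Δθ·L/(v·dt) = -0.268487  →  δ = -0.2623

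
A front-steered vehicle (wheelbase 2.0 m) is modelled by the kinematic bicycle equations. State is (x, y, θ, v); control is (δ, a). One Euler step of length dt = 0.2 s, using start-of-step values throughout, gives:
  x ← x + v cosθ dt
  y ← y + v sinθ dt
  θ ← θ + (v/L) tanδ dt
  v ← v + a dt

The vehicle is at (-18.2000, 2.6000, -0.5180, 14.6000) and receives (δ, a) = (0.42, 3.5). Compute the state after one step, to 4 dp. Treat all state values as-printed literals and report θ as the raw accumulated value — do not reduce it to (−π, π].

x' = -18.2000 + 14.6000·cos(-0.5180)·0.2 = -15.6631
y' = 2.6000 + 14.6000·sin(-0.5180)·0.2 = 1.1542
θ' = -0.5180 + (14.6000/2.0)·tan(0.42)·0.2 = 0.1340
v' = 14.6000 + 3.5000·0.2 = 15.3000

(-15.6631, 1.1542, 0.1340, 15.3000)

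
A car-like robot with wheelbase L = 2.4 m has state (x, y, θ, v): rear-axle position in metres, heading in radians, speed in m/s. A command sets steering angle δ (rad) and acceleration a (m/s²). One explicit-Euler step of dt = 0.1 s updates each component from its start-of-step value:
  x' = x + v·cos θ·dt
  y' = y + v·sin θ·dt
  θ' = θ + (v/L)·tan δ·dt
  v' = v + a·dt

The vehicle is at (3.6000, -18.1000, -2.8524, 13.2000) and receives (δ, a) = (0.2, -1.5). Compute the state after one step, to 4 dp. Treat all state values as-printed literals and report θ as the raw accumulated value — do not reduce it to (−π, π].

x' = 3.6000 + 13.2000·cos(-2.8524)·0.1 = 2.3348
y' = -18.1000 + 13.2000·sin(-2.8524)·0.1 = -18.4764
θ' = -2.8524 + (13.2000/2.4)·tan(0.2)·0.1 = -2.7409
v' = 13.2000 − 1.5000·0.1 = 13.0500

(2.3348, -18.4764, -2.7409, 13.0500)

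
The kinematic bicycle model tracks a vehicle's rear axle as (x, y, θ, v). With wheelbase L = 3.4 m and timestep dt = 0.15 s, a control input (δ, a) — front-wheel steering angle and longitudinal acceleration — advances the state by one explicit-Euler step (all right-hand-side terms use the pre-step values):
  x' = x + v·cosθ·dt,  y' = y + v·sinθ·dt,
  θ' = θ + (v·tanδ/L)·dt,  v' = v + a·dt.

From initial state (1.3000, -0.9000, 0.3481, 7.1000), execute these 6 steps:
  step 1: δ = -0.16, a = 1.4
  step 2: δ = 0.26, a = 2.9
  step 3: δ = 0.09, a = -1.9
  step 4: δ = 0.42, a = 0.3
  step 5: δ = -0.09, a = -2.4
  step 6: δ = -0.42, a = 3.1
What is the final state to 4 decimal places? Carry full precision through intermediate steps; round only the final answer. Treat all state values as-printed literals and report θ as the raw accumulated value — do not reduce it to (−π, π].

after step 1 (δ=-0.16, a=1.4): (2.301124, -0.536715, 0.297550, 7.310000)
after step 2 (δ=0.26, a=2.9): (3.349441, -0.215245, 0.383342, 7.745000)
after step 3 (δ=0.09, a=-1.9): (4.426871, 0.219276, 0.414178, 7.460000)
after step 4 (δ=0.42, a=0.3): (5.451257, 0.669603, 0.561153, 7.505000)
after step 5 (δ=-0.09, a=-2.4): (6.404364, 1.268685, 0.531273, 7.145000)
after step 6 (δ=-0.42, a=3.1): (7.328388, 1.811667, 0.390504, 7.610000)

(7.3284, 1.8117, 0.3905, 7.6100)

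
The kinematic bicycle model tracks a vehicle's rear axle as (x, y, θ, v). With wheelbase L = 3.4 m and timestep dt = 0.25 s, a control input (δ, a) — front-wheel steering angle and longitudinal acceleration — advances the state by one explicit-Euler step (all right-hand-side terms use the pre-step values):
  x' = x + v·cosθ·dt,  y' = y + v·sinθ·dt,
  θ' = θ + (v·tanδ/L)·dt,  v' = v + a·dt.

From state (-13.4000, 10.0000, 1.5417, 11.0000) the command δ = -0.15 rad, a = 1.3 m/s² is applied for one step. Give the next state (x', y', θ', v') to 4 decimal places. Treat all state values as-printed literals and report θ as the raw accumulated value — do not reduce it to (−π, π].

(-13.3200, 12.7488, 1.4195, 11.3250)

x' = -13.4000 + 11.0000·cos(1.5417)·0.25 = -13.3200
y' = 10.0000 + 11.0000·sin(1.5417)·0.25 = 12.7488
θ' = 1.5417 + (11.0000/3.4)·tan(-0.15)·0.25 = 1.4195
v' = 11.0000 + 1.3000·0.25 = 11.3250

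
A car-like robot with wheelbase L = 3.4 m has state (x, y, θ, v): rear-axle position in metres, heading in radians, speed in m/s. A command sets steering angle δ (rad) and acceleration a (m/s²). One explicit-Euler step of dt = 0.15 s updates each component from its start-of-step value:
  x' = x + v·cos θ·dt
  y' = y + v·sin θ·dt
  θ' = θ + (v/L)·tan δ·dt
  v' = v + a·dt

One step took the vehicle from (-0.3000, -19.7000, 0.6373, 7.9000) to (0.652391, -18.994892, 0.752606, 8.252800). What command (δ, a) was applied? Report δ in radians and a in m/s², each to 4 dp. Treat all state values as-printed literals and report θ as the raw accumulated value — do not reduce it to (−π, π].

a = (v'−v)/dt = (0.352800)/0.15 = 2.3520
Δθ = θ'−θ = 0.115306;  (v·dt/L) = 7.9000·0.15/3.4 = 0.348529
tan δ = Δθ·L/(v·dt) = 0.330836  →  δ = 0.3195

δ = 0.3195, a = 2.3520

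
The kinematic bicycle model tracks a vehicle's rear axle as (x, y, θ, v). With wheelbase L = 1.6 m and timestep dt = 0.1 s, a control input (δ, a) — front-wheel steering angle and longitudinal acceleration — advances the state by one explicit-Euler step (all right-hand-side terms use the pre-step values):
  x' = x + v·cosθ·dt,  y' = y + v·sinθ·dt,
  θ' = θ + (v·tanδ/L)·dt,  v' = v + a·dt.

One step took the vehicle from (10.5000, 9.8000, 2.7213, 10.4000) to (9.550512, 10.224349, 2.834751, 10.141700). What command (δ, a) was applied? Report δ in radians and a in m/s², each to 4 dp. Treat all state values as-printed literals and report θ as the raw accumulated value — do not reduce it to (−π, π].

δ = 0.1728, a = -2.5830

a = (v'−v)/dt = (-0.258300)/0.1 = -2.5830
Δθ = θ'−θ = 0.113451;  (v·dt/L) = 10.4000·0.1/1.6 = 0.650000
tan δ = Δθ·L/(v·dt) = 0.174540  →  δ = 0.1728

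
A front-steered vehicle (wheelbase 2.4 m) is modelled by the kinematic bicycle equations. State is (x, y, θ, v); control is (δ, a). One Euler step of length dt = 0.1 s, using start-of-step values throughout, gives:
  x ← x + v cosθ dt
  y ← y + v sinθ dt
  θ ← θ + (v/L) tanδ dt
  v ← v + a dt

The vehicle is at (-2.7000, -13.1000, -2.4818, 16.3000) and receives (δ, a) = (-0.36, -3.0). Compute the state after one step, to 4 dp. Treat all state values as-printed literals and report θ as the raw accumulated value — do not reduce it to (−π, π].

x' = -2.7000 + 16.3000·cos(-2.4818)·0.1 = -3.9879
y' = -13.1000 + 16.3000·sin(-2.4818)·0.1 = -14.0991
θ' = -2.4818 + (16.3000/2.4)·tan(-0.36)·0.1 = -2.7374
v' = 16.3000 − 3.0000·0.1 = 16.0000

(-3.9879, -14.0991, -2.7374, 16.0000)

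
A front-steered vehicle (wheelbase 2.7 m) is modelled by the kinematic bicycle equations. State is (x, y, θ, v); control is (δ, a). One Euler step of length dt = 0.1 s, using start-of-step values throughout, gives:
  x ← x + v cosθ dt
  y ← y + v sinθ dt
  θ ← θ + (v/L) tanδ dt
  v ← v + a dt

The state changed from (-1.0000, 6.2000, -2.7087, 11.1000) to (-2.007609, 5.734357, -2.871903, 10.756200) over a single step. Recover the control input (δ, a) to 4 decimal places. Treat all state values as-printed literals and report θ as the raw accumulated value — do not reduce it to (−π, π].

δ = -0.3779, a = -3.4380

a = (v'−v)/dt = (-0.343800)/0.1 = -3.4380
Δθ = θ'−θ = -0.163203;  (v·dt/L) = 11.1000·0.1/2.7 = 0.411111
tan δ = Δθ·L/(v·dt) = -0.396980  →  δ = -0.3779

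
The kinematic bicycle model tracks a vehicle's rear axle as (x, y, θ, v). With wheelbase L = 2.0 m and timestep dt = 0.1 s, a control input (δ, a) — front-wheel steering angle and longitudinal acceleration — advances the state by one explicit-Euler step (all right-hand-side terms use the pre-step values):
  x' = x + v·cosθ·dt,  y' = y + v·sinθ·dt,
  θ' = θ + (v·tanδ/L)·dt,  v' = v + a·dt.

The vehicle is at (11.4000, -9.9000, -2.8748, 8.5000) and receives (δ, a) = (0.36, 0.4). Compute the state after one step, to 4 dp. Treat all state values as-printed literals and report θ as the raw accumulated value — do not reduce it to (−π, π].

(10.5801, -10.1241, -2.7148, 8.5400)

x' = 11.4000 + 8.5000·cos(-2.8748)·0.1 = 10.5801
y' = -9.9000 + 8.5000·sin(-2.8748)·0.1 = -10.1241
θ' = -2.8748 + (8.5000/2.0)·tan(0.36)·0.1 = -2.7148
v' = 8.5000 + 0.4000·0.1 = 8.5400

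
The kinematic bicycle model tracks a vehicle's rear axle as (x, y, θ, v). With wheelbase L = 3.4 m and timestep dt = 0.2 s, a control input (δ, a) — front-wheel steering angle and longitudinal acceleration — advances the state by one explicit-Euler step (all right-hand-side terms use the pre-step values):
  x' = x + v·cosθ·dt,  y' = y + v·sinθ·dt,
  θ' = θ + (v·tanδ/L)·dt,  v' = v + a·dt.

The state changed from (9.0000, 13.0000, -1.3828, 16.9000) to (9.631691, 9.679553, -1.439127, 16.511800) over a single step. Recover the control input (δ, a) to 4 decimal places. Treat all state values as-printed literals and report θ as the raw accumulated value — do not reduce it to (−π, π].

a = (v'−v)/dt = (-0.388200)/0.2 = -1.9410
Δθ = θ'−θ = -0.056327;  (v·dt/L) = 16.9000·0.2/3.4 = 0.994118
tan δ = Δθ·L/(v·dt) = -0.056660  →  δ = -0.0566

δ = -0.0566, a = -1.9410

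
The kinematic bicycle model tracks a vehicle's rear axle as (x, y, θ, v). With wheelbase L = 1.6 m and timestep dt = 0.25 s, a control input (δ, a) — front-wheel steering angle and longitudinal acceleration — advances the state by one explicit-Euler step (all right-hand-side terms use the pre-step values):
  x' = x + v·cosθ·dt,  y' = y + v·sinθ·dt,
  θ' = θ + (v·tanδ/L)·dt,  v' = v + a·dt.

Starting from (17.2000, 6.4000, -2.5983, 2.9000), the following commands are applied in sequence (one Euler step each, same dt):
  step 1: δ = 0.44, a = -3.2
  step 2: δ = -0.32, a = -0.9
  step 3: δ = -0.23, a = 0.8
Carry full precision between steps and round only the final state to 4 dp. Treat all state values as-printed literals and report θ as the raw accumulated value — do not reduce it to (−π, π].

after step 1 (δ=0.44, a=-3.2): (16.579392, 6.025206, -2.384978, 2.100000)
after step 2 (δ=-0.32, a=-0.9): (16.197631, 5.664812, -2.493715, 1.875000)
after step 3 (δ=-0.23, a=0.8): (15.823865, 5.381924, -2.562311, 2.075000)

(15.8239, 5.3819, -2.5623, 2.0750)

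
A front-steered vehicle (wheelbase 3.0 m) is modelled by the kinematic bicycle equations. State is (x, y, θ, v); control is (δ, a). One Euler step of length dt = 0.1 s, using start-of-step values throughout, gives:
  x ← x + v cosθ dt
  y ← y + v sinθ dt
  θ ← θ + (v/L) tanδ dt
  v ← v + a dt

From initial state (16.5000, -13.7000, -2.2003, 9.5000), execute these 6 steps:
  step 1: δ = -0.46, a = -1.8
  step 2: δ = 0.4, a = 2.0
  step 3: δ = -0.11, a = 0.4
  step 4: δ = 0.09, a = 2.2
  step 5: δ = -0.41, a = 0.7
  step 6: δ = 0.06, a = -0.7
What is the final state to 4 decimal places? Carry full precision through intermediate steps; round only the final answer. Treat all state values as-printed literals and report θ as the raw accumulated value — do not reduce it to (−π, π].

(12.7831, -18.0744, -2.3541, 9.7800)

after step 1 (δ=-0.46, a=-1.8): (15.940694, -14.467904, -2.357192, 9.320000)
after step 2 (δ=0.4, a=2.0): (15.281013, -15.126270, -2.225844, 9.520000)
after step 3 (δ=-0.11, a=0.4): (14.701057, -15.881223, -2.260892, 9.560000)
after step 4 (δ=0.09, a=2.2): (14.092457, -16.618476, -2.232135, 9.780000)
after step 5 (δ=-0.41, a=0.7): (13.491795, -17.390285, -2.373825, 9.850000)
after step 6 (δ=0.06, a=-0.7): (12.783124, -18.074398, -2.354101, 9.780000)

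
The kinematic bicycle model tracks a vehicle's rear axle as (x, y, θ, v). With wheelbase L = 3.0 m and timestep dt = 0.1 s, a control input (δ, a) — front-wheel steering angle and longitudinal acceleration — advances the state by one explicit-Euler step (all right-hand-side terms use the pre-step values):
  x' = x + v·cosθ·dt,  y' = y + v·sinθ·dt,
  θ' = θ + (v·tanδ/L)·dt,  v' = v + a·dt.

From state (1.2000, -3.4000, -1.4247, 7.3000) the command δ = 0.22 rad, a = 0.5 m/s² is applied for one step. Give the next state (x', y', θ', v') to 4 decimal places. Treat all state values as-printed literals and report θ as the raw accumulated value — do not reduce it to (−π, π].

(1.3063, -4.1222, -1.3703, 7.3500)

x' = 1.2000 + 7.3000·cos(-1.4247)·0.1 = 1.3063
y' = -3.4000 + 7.3000·sin(-1.4247)·0.1 = -4.1222
θ' = -1.4247 + (7.3000/3.0)·tan(0.22)·0.1 = -1.3703
v' = 7.3000 + 0.5000·0.1 = 7.3500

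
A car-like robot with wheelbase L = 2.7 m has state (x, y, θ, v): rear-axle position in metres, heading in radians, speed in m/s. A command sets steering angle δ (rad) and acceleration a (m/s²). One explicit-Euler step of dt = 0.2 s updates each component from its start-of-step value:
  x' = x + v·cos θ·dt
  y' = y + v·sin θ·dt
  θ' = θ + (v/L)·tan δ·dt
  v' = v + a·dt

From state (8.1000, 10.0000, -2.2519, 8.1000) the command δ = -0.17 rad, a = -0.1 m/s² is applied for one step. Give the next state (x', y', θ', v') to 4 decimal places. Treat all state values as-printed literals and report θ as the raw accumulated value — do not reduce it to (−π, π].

x' = 8.1000 + 8.1000·cos(-2.2519)·0.2 = 7.0800
y' = 10.0000 + 8.1000·sin(-2.2519)·0.2 = 8.7415
θ' = -2.2519 + (8.1000/2.7)·tan(-0.17)·0.2 = -2.3549
v' = 8.1000 − 0.1000·0.2 = 8.0800

(7.0800, 8.7415, -2.3549, 8.0800)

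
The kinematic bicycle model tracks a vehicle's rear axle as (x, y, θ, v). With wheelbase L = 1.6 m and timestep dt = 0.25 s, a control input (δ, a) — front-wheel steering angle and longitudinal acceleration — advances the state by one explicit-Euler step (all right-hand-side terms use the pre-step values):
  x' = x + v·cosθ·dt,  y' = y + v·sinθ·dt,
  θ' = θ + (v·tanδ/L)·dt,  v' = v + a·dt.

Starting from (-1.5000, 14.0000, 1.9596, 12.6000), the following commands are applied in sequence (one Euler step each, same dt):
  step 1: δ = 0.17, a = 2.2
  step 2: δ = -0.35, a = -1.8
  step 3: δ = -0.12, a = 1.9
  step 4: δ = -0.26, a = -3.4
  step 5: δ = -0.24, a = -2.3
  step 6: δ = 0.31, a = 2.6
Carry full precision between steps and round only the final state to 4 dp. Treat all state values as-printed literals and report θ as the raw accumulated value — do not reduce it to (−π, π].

(1.0977, 28.6891, 0.8775, 12.4000)

after step 1 (δ=0.17, a=2.2): (-2.694107, 16.914894, 2.297549, 13.150000)
after step 2 (δ=-0.35, a=-1.8): (-4.878475, 19.371761, 1.547530, 12.700000)
after step 3 (δ=-0.12, a=1.9): (-4.804611, 22.545901, 1.308255, 13.175000)
after step 4 (δ=-0.26, a=-3.4): (-3.949766, 25.726786, 0.760625, 12.325000)
after step 5 (δ=-0.24, a=-2.3): (-1.717692, 27.850921, 0.289354, 11.750000)
after step 6 (δ=0.31, a=2.6): (1.097691, 28.689087, 0.877455, 12.400000)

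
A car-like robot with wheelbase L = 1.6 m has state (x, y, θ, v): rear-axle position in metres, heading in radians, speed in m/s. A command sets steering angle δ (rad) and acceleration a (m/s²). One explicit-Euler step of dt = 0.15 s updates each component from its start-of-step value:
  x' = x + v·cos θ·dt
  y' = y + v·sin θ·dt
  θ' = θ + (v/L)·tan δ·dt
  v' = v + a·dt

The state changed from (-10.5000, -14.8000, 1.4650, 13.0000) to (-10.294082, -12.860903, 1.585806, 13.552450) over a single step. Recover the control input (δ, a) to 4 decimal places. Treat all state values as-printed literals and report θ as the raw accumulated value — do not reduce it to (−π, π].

a = (v'−v)/dt = (0.552450)/0.15 = 3.6830
Δθ = θ'−θ = 0.120806;  (v·dt/L) = 13.0000·0.15/1.6 = 1.218750
tan δ = Δθ·L/(v·dt) = 0.099123  →  δ = 0.0988

δ = 0.0988, a = 3.6830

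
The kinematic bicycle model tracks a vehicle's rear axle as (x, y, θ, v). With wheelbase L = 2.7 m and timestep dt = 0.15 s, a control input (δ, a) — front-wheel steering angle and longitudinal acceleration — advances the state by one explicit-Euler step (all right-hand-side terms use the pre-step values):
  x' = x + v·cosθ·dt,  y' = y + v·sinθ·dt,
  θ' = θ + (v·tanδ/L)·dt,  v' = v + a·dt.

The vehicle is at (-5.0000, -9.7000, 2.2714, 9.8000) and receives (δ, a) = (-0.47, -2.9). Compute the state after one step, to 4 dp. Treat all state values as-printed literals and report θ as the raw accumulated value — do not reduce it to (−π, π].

x' = -5.0000 + 9.8000·cos(2.2714)·0.15 = -5.9477
y' = -9.7000 + 9.8000·sin(2.2714)·0.15 = -8.5763
θ' = 2.2714 + (9.8000/2.7)·tan(-0.47)·0.15 = 1.9948
v' = 9.8000 − 2.9000·0.15 = 9.3650

(-5.9477, -8.5763, 1.9948, 9.3650)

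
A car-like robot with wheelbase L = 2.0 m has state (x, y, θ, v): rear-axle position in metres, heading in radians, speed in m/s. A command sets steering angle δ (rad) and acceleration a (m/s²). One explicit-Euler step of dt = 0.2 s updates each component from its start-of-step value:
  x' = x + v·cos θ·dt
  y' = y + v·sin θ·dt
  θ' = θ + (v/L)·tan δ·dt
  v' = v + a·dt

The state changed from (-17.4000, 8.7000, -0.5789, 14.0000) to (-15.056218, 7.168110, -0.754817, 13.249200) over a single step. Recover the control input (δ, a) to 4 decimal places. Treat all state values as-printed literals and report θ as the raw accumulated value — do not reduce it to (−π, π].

δ = -0.1250, a = -3.7540

a = (v'−v)/dt = (-0.750800)/0.2 = -3.7540
Δθ = θ'−θ = -0.175917;  (v·dt/L) = 14.0000·0.2/2.0 = 1.400000
tan δ = Δθ·L/(v·dt) = -0.125655  →  δ = -0.1250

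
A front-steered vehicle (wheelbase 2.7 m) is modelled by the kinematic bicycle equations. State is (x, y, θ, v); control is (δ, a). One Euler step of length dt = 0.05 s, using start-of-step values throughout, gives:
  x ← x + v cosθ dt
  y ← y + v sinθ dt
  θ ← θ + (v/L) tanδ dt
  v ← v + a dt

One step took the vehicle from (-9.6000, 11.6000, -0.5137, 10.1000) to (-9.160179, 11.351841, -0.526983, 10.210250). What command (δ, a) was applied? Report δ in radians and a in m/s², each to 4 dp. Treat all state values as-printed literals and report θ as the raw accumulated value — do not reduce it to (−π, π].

a = (v'−v)/dt = (0.110250)/0.05 = 2.2050
Δθ = θ'−θ = -0.013283;  (v·dt/L) = 10.1000·0.05/2.7 = 0.187037
tan δ = Δθ·L/(v·dt) = -0.071018  →  δ = -0.0709

δ = -0.0709, a = 2.2050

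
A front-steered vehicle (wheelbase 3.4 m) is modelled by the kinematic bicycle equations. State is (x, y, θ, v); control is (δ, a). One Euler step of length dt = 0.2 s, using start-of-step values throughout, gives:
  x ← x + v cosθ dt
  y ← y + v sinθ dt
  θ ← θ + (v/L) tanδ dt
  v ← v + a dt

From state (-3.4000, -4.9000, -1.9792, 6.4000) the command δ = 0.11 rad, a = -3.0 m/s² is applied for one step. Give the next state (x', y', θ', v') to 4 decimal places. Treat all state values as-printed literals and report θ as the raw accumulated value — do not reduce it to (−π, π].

(-3.9083, -6.0747, -1.9376, 5.8000)

x' = -3.4000 + 6.4000·cos(-1.9792)·0.2 = -3.9083
y' = -4.9000 + 6.4000·sin(-1.9792)·0.2 = -6.0747
θ' = -1.9792 + (6.4000/3.4)·tan(0.11)·0.2 = -1.9376
v' = 6.4000 − 3.0000·0.2 = 5.8000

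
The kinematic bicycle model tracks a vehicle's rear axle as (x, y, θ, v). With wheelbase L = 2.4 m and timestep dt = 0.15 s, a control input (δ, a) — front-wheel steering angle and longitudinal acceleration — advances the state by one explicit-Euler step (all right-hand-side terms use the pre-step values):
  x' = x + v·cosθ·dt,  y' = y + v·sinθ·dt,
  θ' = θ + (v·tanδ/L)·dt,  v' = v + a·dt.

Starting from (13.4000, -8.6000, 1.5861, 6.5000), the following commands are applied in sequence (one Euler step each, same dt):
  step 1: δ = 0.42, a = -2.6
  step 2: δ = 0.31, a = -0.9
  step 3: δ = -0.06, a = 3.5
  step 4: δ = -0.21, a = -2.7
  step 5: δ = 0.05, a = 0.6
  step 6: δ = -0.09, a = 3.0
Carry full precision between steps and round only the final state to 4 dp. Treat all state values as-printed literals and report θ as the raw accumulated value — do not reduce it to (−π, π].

(12.2386, -3.1452, 1.7650, 6.6350)

after step 1 (δ=0.42, a=-2.6): (13.385080, -7.625114, 1.767520, 6.110000)
after step 2 (δ=0.31, a=-0.9): (13.205943, -6.726291, 1.889845, 5.975000)
after step 3 (δ=-0.06, a=3.5): (12.924822, -5.875271, 1.867412, 6.500000)
after step 4 (δ=-0.21, a=-2.7): (12.639844, -4.942849, 1.780823, 6.095000)
after step 5 (δ=0.05, a=0.6): (12.449235, -4.048689, 1.799886, 6.185000)
after step 6 (δ=-0.09, a=3.0): (12.238552, -3.145178, 1.765001, 6.635000)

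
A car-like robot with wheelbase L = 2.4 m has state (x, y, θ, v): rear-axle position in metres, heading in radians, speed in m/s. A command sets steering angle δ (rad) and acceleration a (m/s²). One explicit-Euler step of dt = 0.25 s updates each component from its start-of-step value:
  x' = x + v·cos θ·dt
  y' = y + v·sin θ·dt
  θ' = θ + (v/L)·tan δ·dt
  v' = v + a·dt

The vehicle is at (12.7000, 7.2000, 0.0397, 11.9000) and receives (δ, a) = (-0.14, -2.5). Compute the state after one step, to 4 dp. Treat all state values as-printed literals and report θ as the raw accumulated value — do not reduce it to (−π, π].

(15.6727, 7.3181, -0.1350, 11.2750)

x' = 12.7000 + 11.9000·cos(0.0397)·0.25 = 15.6727
y' = 7.2000 + 11.9000·sin(0.0397)·0.25 = 7.3181
θ' = 0.0397 + (11.9000/2.4)·tan(-0.14)·0.25 = -0.1350
v' = 11.9000 − 2.5000·0.25 = 11.2750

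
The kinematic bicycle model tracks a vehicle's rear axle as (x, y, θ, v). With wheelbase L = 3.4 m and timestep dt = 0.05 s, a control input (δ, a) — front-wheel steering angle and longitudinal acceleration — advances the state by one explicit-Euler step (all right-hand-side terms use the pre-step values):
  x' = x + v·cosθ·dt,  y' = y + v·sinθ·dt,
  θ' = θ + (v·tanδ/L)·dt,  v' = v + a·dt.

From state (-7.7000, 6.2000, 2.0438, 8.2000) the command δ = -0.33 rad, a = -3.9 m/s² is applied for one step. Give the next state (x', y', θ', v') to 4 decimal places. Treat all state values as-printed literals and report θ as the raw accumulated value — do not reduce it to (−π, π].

(-7.8868, 6.5650, 2.0025, 8.0050)

x' = -7.7000 + 8.2000·cos(2.0438)·0.05 = -7.8868
y' = 6.2000 + 8.2000·sin(2.0438)·0.05 = 6.5650
θ' = 2.0438 + (8.2000/3.4)·tan(-0.33)·0.05 = 2.0025
v' = 8.2000 − 3.9000·0.05 = 8.0050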